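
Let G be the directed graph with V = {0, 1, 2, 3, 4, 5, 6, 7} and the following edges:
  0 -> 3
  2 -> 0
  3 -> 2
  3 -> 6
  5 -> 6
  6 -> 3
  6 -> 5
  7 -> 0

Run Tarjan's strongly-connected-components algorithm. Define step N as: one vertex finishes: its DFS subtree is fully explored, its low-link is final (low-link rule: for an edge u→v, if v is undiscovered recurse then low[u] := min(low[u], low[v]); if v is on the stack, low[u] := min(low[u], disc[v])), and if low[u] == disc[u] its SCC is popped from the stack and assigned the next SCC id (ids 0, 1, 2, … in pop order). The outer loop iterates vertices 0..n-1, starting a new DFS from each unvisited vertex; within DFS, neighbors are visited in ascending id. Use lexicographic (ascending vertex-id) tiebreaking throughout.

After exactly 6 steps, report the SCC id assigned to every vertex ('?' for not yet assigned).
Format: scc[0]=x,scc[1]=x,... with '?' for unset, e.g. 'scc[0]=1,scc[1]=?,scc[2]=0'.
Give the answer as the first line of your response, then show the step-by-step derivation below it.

scc[0]=0,scc[1]=1,scc[2]=0,scc[3]=0,scc[4]=?,scc[5]=0,scc[6]=0,scc[7]=?

step 1: low=(low[0]=0,low[1]=?,low[2]=0,low[3]=1,low[4]=?,low[5]=?,low[6]=?,low[7]=?); scc=(scc[0]=?,scc[1]=?,scc[2]=?,scc[3]=?,scc[4]=?,scc[5]=?,scc[6]=?,scc[7]=?)
step 2: low=(low[0]=0,low[1]=?,low[2]=0,low[3]=0,low[4]=?,low[5]=3,low[6]=1,low[7]=?); scc=(scc[0]=?,scc[1]=?,scc[2]=?,scc[3]=?,scc[4]=?,scc[5]=?,scc[6]=?,scc[7]=?)
step 3: low=(low[0]=0,low[1]=?,low[2]=0,low[3]=0,low[4]=?,low[5]=3,low[6]=1,low[7]=?); scc=(scc[0]=?,scc[1]=?,scc[2]=?,scc[3]=?,scc[4]=?,scc[5]=?,scc[6]=?,scc[7]=?)
step 4: low=(low[0]=0,low[1]=?,low[2]=0,low[3]=0,low[4]=?,low[5]=3,low[6]=1,low[7]=?); scc=(scc[0]=?,scc[1]=?,scc[2]=?,scc[3]=?,scc[4]=?,scc[5]=?,scc[6]=?,scc[7]=?)
step 5: low=(low[0]=0,low[1]=?,low[2]=0,low[3]=0,low[4]=?,low[5]=3,low[6]=1,low[7]=?); scc=(scc[0]=0,scc[1]=?,scc[2]=0,scc[3]=0,scc[4]=?,scc[5]=0,scc[6]=0,scc[7]=?)
step 6: low=(low[0]=0,low[1]=5,low[2]=0,low[3]=0,low[4]=?,low[5]=3,low[6]=1,low[7]=?); scc=(scc[0]=0,scc[1]=1,scc[2]=0,scc[3]=0,scc[4]=?,scc[5]=0,scc[6]=0,scc[7]=?)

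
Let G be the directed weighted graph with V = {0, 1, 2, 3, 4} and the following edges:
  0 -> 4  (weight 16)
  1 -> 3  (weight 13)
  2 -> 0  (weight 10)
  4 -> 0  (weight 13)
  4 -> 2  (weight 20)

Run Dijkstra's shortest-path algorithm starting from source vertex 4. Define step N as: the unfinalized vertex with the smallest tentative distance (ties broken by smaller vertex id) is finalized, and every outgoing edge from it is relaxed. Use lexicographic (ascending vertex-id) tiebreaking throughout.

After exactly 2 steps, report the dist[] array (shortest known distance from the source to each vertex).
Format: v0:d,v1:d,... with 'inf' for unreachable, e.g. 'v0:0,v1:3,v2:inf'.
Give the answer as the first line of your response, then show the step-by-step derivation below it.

v0:13,v1:inf,v2:20,v3:inf,v4:0

step 1: dist = v0:13,v1:inf,v2:20,v3:inf,v4:0
step 2: dist = v0:13,v1:inf,v2:20,v3:inf,v4:0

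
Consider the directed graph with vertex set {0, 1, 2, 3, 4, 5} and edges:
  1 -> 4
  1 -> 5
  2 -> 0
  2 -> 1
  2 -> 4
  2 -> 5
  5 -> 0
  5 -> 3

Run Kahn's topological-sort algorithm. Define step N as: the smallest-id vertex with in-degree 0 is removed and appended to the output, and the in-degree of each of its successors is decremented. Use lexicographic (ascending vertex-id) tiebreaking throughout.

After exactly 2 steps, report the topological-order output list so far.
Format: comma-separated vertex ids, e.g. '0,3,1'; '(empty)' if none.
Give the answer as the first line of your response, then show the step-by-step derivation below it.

2,1

step 1: output 2; order=[2]; indeg=(1,0,0,1,1,1)
step 2: output 1; order=[2,1]; indeg=(1,0,0,1,0,0)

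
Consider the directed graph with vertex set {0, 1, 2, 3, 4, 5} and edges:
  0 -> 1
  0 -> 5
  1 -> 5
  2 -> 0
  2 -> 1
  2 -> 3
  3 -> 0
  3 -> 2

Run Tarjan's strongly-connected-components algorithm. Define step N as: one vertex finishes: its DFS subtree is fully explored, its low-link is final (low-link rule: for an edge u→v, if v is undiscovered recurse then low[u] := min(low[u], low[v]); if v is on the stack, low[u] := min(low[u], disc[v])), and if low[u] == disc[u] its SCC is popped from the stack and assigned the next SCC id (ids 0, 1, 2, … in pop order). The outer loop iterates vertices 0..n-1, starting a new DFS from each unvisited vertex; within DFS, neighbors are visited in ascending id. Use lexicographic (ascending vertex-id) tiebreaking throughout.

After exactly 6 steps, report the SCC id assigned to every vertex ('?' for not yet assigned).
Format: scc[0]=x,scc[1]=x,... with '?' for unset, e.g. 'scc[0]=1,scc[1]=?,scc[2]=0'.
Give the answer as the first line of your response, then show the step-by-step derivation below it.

scc[0]=2,scc[1]=1,scc[2]=3,scc[3]=3,scc[4]=4,scc[5]=0

step 1: low=(low[0]=0,low[1]=1,low[2]=?,low[3]=?,low[4]=?,low[5]=2); scc=(scc[0]=?,scc[1]=?,scc[2]=?,scc[3]=?,scc[4]=?,scc[5]=0)
step 2: low=(low[0]=0,low[1]=1,low[2]=?,low[3]=?,low[4]=?,low[5]=2); scc=(scc[0]=?,scc[1]=1,scc[2]=?,scc[3]=?,scc[4]=?,scc[5]=0)
step 3: low=(low[0]=0,low[1]=1,low[2]=?,low[3]=?,low[4]=?,low[5]=2); scc=(scc[0]=2,scc[1]=1,scc[2]=?,scc[3]=?,scc[4]=?,scc[5]=0)
step 4: low=(low[0]=0,low[1]=1,low[2]=3,low[3]=3,low[4]=?,low[5]=2); scc=(scc[0]=2,scc[1]=1,scc[2]=?,scc[3]=?,scc[4]=?,scc[5]=0)
step 5: low=(low[0]=0,low[1]=1,low[2]=3,low[3]=3,low[4]=?,low[5]=2); scc=(scc[0]=2,scc[1]=1,scc[2]=3,scc[3]=3,scc[4]=?,scc[5]=0)
step 6: low=(low[0]=0,low[1]=1,low[2]=3,low[3]=3,low[4]=5,low[5]=2); scc=(scc[0]=2,scc[1]=1,scc[2]=3,scc[3]=3,scc[4]=4,scc[5]=0)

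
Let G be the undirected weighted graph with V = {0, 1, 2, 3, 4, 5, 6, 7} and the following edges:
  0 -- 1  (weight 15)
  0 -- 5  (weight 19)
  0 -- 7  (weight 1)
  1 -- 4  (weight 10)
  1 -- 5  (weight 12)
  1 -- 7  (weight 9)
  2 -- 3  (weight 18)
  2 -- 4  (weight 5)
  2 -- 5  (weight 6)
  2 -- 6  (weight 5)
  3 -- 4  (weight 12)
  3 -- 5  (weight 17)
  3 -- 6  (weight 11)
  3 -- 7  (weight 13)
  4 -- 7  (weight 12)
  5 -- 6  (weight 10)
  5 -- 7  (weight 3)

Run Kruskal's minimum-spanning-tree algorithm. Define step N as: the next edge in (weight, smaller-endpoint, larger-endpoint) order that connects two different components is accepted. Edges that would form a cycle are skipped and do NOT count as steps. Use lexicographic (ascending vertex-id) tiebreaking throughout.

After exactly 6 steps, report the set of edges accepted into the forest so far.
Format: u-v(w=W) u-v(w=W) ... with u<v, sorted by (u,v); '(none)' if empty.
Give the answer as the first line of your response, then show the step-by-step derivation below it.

0-7(w=1) 1-7(w=9) 2-4(w=5) 2-5(w=6) 2-6(w=5) 5-7(w=3)

step 1: add edge 0-7 (w=1); MST = {0-7(w=1)}
step 2: add edge 5-7 (w=3); MST = {0-7(w=1) 5-7(w=3)}
step 3: add edge 2-4 (w=5); MST = {0-7(w=1) 2-4(w=5) 5-7(w=3)}
step 4: add edge 2-6 (w=5); MST = {0-7(w=1) 2-4(w=5) 2-6(w=5) 5-7(w=3)}
step 5: add edge 2-5 (w=6); MST = {0-7(w=1) 2-4(w=5) 2-5(w=6) 2-6(w=5) 5-7(w=3)}
step 6: add edge 1-7 (w=9); MST = {0-7(w=1) 1-7(w=9) 2-4(w=5) 2-5(w=6) 2-6(w=5) 5-7(w=3)}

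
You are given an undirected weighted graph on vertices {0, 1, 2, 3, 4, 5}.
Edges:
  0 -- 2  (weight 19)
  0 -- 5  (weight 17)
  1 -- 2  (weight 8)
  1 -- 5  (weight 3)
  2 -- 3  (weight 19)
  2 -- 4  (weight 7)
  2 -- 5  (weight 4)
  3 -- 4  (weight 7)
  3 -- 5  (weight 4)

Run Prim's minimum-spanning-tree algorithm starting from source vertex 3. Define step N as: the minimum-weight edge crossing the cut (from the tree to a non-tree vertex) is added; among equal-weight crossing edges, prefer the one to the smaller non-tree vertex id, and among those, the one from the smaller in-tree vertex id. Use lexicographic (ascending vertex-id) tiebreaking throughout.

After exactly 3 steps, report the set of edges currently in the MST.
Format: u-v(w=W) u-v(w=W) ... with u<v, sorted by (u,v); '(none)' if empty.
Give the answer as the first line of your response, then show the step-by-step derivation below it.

1-5(w=3) 2-5(w=4) 3-5(w=4)

step 1: add edge 3-5 (w=4); MST = {3-5(w=4)}
step 2: add edge 1-5 (w=3); MST = {1-5(w=3) 3-5(w=4)}
step 3: add edge 2-5 (w=4); MST = {1-5(w=3) 2-5(w=4) 3-5(w=4)}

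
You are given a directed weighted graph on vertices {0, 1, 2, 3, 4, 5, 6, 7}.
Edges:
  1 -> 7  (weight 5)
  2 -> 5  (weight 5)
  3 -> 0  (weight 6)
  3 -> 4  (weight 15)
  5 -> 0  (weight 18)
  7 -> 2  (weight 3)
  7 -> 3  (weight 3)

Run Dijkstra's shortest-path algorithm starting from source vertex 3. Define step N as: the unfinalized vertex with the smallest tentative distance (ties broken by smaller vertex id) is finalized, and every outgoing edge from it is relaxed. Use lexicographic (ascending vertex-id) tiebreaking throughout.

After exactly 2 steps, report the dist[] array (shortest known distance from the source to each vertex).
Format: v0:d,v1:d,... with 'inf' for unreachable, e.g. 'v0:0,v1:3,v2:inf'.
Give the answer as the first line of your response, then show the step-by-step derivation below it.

v0:6,v1:inf,v2:inf,v3:0,v4:15,v5:inf,v6:inf,v7:inf

step 1: dist = v0:6,v1:inf,v2:inf,v3:0,v4:15,v5:inf,v6:inf,v7:inf
step 2: dist = v0:6,v1:inf,v2:inf,v3:0,v4:15,v5:inf,v6:inf,v7:inf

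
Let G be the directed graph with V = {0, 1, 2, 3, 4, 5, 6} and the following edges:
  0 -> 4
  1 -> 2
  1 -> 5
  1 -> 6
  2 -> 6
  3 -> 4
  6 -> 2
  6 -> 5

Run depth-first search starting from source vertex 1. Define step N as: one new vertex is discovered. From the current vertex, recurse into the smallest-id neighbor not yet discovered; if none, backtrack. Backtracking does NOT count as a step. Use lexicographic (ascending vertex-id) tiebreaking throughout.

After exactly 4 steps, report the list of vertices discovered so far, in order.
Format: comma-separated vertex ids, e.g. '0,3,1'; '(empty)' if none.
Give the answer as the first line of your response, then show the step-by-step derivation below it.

1,2,6,5

step 1: discover 1; path=1; order=1
step 2: discover 2; path=1>2; order=1,2
step 3: discover 6; path=1>2>6; order=1,2,6
step 4: discover 5; path=1>2>6>5; order=1,2,6,5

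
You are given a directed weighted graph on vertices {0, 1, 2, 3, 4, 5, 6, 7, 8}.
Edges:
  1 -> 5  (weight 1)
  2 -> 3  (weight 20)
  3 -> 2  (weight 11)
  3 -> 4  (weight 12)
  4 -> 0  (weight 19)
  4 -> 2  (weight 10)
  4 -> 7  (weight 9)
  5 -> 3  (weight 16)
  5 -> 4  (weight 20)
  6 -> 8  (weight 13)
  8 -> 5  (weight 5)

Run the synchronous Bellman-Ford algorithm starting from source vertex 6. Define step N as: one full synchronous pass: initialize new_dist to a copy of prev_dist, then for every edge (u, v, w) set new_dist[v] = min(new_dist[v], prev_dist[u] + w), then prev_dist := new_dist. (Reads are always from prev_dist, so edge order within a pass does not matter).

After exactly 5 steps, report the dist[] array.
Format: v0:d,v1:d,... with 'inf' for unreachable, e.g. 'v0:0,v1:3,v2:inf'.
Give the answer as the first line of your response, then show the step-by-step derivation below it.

v0:57,v1:inf,v2:45,v3:34,v4:38,v5:18,v6:0,v7:47,v8:13

step 1: dist = v0:inf,v1:inf,v2:inf,v3:inf,v4:inf,v5:inf,v6:0,v7:inf,v8:13
step 2: dist = v0:inf,v1:inf,v2:inf,v3:inf,v4:inf,v5:18,v6:0,v7:inf,v8:13
step 3: dist = v0:inf,v1:inf,v2:inf,v3:34,v4:38,v5:18,v6:0,v7:inf,v8:13
step 4: dist = v0:57,v1:inf,v2:45,v3:34,v4:38,v5:18,v6:0,v7:47,v8:13
step 5: dist = v0:57,v1:inf,v2:45,v3:34,v4:38,v5:18,v6:0,v7:47,v8:13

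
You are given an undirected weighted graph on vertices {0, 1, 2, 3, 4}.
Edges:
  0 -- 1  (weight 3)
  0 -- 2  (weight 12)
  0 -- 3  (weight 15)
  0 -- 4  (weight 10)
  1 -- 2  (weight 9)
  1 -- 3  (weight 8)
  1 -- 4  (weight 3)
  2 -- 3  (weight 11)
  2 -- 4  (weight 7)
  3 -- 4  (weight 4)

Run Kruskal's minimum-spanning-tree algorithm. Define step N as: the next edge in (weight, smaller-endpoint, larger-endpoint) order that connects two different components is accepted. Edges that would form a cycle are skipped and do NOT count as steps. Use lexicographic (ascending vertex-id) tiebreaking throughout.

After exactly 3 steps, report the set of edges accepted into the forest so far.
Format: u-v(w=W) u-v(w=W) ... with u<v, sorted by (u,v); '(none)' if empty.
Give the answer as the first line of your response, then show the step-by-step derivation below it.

0-1(w=3) 1-4(w=3) 3-4(w=4)

step 1: add edge 0-1 (w=3); MST = {0-1(w=3)}
step 2: add edge 1-4 (w=3); MST = {0-1(w=3) 1-4(w=3)}
step 3: add edge 3-4 (w=4); MST = {0-1(w=3) 1-4(w=3) 3-4(w=4)}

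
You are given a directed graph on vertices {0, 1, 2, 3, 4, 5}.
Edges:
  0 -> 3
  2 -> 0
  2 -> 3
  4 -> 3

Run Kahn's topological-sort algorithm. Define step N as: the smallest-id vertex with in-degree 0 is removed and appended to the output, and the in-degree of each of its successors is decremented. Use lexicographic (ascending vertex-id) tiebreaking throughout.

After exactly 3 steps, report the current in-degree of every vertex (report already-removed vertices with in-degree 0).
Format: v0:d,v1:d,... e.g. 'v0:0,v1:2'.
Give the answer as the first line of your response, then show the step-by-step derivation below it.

v0:0,v1:0,v2:0,v3:1,v4:0,v5:0

step 1: output 1; order=[1]; indeg=(1,0,0,3,0,0)
step 2: output 2; order=[1,2]; indeg=(0,0,0,2,0,0)
step 3: output 0; order=[1,2,0]; indeg=(0,0,0,1,0,0)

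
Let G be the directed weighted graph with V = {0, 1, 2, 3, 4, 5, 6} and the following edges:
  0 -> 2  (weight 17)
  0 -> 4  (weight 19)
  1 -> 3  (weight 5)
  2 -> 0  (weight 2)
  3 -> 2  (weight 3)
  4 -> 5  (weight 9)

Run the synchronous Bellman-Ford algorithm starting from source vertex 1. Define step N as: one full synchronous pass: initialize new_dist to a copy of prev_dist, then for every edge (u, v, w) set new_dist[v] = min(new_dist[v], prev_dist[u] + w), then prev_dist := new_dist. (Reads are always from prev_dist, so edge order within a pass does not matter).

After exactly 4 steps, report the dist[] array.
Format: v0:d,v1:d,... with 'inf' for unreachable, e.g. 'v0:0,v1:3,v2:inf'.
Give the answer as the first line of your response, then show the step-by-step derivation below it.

v0:10,v1:0,v2:8,v3:5,v4:29,v5:inf,v6:inf

step 1: dist = v0:inf,v1:0,v2:inf,v3:5,v4:inf,v5:inf,v6:inf
step 2: dist = v0:inf,v1:0,v2:8,v3:5,v4:inf,v5:inf,v6:inf
step 3: dist = v0:10,v1:0,v2:8,v3:5,v4:inf,v5:inf,v6:inf
step 4: dist = v0:10,v1:0,v2:8,v3:5,v4:29,v5:inf,v6:inf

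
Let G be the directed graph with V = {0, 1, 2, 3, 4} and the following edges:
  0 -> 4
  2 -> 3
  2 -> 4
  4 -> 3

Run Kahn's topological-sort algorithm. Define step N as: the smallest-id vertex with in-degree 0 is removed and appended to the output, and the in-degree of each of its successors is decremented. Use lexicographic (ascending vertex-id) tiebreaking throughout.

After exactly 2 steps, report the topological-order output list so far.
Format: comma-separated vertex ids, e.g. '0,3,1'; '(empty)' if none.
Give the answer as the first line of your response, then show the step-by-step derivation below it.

0,1

step 1: output 0; order=[0]; indeg=(0,0,0,2,1)
step 2: output 1; order=[0,1]; indeg=(0,0,0,2,1)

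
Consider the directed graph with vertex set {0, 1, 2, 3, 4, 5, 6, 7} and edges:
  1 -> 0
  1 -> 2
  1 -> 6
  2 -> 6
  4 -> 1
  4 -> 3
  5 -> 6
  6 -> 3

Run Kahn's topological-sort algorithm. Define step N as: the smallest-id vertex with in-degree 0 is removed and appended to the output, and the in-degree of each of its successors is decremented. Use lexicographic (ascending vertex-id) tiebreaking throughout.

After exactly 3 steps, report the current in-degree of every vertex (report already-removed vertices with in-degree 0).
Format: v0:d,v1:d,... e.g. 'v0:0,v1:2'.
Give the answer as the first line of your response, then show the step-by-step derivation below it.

v0:0,v1:0,v2:0,v3:1,v4:0,v5:0,v6:2,v7:0

step 1: output 4; order=[4]; indeg=(1,0,1,1,0,0,3,0)
step 2: output 1; order=[4,1]; indeg=(0,0,0,1,0,0,2,0)
step 3: output 0; order=[4,1,0]; indeg=(0,0,0,1,0,0,2,0)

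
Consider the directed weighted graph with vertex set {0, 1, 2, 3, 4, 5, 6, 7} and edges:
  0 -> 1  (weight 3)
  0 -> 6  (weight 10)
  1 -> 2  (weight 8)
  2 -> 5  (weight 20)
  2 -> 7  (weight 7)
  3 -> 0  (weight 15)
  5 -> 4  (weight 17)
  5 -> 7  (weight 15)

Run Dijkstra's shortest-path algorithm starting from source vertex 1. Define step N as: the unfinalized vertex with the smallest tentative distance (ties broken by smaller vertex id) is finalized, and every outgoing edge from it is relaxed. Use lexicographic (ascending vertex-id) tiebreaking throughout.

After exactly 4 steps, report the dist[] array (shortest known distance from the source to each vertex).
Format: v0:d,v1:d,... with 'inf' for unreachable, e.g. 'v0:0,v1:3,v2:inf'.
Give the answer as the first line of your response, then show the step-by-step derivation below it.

v0:inf,v1:0,v2:8,v3:inf,v4:45,v5:28,v6:inf,v7:15

step 1: dist = v0:inf,v1:0,v2:8,v3:inf,v4:inf,v5:inf,v6:inf,v7:inf
step 2: dist = v0:inf,v1:0,v2:8,v3:inf,v4:inf,v5:28,v6:inf,v7:15
step 3: dist = v0:inf,v1:0,v2:8,v3:inf,v4:inf,v5:28,v6:inf,v7:15
step 4: dist = v0:inf,v1:0,v2:8,v3:inf,v4:45,v5:28,v6:inf,v7:15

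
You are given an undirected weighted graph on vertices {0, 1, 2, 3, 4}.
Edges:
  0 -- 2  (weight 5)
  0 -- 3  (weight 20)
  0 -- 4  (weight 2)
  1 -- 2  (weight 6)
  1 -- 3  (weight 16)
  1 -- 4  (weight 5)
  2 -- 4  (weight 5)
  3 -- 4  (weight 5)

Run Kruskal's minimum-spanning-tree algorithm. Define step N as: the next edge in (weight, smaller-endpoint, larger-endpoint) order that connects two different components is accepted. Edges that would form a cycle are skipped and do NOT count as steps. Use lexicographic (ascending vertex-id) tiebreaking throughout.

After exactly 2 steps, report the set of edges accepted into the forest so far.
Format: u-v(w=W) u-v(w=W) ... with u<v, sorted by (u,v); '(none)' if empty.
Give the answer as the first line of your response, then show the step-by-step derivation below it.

0-2(w=5) 0-4(w=2)

step 1: add edge 0-4 (w=2); MST = {0-4(w=2)}
step 2: add edge 0-2 (w=5); MST = {0-2(w=5) 0-4(w=2)}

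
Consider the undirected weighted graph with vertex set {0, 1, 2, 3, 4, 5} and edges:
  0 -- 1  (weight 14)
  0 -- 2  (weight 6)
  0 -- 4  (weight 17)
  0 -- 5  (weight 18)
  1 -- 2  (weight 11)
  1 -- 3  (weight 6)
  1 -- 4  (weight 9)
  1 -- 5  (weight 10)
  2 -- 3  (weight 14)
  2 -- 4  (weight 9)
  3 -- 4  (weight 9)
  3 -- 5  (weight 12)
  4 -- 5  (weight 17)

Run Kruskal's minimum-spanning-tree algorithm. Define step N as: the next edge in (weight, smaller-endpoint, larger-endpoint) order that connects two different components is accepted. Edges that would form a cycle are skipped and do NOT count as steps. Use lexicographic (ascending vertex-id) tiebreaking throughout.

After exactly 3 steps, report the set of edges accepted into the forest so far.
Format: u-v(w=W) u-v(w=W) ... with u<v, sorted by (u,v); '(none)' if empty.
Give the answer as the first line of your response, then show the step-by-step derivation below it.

0-2(w=6) 1-3(w=6) 1-4(w=9)

step 1: add edge 0-2 (w=6); MST = {0-2(w=6)}
step 2: add edge 1-3 (w=6); MST = {0-2(w=6) 1-3(w=6)}
step 3: add edge 1-4 (w=9); MST = {0-2(w=6) 1-3(w=6) 1-4(w=9)}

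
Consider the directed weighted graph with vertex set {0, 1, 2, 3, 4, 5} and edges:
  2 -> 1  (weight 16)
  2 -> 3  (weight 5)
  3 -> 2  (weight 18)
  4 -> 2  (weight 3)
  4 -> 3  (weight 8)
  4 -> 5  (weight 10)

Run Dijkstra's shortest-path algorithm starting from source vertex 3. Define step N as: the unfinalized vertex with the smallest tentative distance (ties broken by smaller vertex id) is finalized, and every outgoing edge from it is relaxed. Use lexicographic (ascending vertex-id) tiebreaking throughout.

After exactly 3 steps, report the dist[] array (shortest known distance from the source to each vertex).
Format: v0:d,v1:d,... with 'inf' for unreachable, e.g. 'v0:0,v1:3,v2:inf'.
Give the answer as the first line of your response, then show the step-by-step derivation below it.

v0:inf,v1:34,v2:18,v3:0,v4:inf,v5:inf

step 1: dist = v0:inf,v1:inf,v2:18,v3:0,v4:inf,v5:inf
step 2: dist = v0:inf,v1:34,v2:18,v3:0,v4:inf,v5:inf
step 3: dist = v0:inf,v1:34,v2:18,v3:0,v4:inf,v5:inf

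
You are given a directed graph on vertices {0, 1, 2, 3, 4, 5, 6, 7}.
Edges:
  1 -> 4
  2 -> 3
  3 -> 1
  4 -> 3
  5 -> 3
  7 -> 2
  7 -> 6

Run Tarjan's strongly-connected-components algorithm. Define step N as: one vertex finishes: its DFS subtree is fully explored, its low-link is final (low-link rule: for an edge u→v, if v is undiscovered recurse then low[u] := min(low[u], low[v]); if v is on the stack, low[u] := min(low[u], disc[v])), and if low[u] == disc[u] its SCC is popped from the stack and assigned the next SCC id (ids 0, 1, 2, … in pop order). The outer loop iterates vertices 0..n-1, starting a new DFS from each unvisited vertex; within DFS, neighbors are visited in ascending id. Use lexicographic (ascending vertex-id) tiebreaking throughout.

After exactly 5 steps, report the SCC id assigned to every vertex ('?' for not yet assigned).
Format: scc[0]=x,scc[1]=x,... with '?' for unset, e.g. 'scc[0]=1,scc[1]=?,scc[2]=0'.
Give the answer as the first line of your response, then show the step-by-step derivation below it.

scc[0]=0,scc[1]=1,scc[2]=2,scc[3]=1,scc[4]=1,scc[5]=?,scc[6]=?,scc[7]=?

step 1: low=(low[0]=0,low[1]=?,low[2]=?,low[3]=?,low[4]=?,low[5]=?,low[6]=?,low[7]=?); scc=(scc[0]=0,scc[1]=?,scc[2]=?,scc[3]=?,scc[4]=?,scc[5]=?,scc[6]=?,scc[7]=?)
step 2: low=(low[0]=0,low[1]=1,low[2]=?,low[3]=1,low[4]=2,low[5]=?,low[6]=?,low[7]=?); scc=(scc[0]=0,scc[1]=?,scc[2]=?,scc[3]=?,scc[4]=?,scc[5]=?,scc[6]=?,scc[7]=?)
step 3: low=(low[0]=0,low[1]=1,low[2]=?,low[3]=1,low[4]=1,low[5]=?,low[6]=?,low[7]=?); scc=(scc[0]=0,scc[1]=?,scc[2]=?,scc[3]=?,scc[4]=?,scc[5]=?,scc[6]=?,scc[7]=?)
step 4: low=(low[0]=0,low[1]=1,low[2]=?,low[3]=1,low[4]=1,low[5]=?,low[6]=?,low[7]=?); scc=(scc[0]=0,scc[1]=1,scc[2]=?,scc[3]=1,scc[4]=1,scc[5]=?,scc[6]=?,scc[7]=?)
step 5: low=(low[0]=0,low[1]=1,low[2]=4,low[3]=1,low[4]=1,low[5]=?,low[6]=?,low[7]=?); scc=(scc[0]=0,scc[1]=1,scc[2]=2,scc[3]=1,scc[4]=1,scc[5]=?,scc[6]=?,scc[7]=?)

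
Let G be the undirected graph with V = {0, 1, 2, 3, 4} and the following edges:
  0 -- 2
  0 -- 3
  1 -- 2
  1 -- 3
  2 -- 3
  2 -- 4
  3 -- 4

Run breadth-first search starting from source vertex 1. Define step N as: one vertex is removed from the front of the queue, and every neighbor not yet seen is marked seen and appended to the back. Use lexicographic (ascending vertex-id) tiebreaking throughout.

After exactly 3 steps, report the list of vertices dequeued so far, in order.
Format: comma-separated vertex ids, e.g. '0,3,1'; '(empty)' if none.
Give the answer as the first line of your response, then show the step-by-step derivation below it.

1,2,3

step 1: dequeue 1; queue=[2,3]; order=1
step 2: dequeue 2; queue=[3,0,4]; order=1,2
step 3: dequeue 3; queue=[0,4]; order=1,2,3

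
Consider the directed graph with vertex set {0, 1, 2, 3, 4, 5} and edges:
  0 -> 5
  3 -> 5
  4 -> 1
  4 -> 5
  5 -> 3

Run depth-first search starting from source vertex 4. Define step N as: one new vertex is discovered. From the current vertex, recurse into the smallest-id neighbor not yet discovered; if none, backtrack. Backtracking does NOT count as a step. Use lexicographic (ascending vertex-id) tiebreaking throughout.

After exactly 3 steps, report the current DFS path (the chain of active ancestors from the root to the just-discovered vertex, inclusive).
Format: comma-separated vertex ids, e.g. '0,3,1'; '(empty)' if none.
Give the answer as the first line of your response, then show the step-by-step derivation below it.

4,5

step 1: discover 4; path=4; order=4
step 2: discover 1; path=4>1; order=4,1
step 3: discover 5; path=4>5; order=4,1,5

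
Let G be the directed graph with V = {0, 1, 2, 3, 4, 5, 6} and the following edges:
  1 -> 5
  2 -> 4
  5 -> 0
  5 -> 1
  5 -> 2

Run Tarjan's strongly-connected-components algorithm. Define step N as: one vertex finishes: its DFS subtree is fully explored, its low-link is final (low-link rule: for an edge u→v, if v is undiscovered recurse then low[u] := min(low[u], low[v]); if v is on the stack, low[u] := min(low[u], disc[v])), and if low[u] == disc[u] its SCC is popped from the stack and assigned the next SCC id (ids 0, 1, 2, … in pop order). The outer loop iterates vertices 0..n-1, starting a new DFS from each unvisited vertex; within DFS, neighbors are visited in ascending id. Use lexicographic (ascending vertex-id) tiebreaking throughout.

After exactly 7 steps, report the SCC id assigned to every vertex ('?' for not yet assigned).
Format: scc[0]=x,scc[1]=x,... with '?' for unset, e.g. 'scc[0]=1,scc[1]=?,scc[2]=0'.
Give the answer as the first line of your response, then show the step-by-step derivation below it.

scc[0]=0,scc[1]=3,scc[2]=2,scc[3]=4,scc[4]=1,scc[5]=3,scc[6]=5

step 1: low=(low[0]=0,low[1]=?,low[2]=?,low[3]=?,low[4]=?,low[5]=?,low[6]=?); scc=(scc[0]=0,scc[1]=?,scc[2]=?,scc[3]=?,scc[4]=?,scc[5]=?,scc[6]=?)
step 2: low=(low[0]=0,low[1]=1,low[2]=3,low[3]=?,low[4]=4,low[5]=1,low[6]=?); scc=(scc[0]=0,scc[1]=?,scc[2]=?,scc[3]=?,scc[4]=1,scc[5]=?,scc[6]=?)
step 3: low=(low[0]=0,low[1]=1,low[2]=3,low[3]=?,low[4]=4,low[5]=1,low[6]=?); scc=(scc[0]=0,scc[1]=?,scc[2]=2,scc[3]=?,scc[4]=1,scc[5]=?,scc[6]=?)
step 4: low=(low[0]=0,low[1]=1,low[2]=3,low[3]=?,low[4]=4,low[5]=1,low[6]=?); scc=(scc[0]=0,scc[1]=?,scc[2]=2,scc[3]=?,scc[4]=1,scc[5]=?,scc[6]=?)
step 5: low=(low[0]=0,low[1]=1,low[2]=3,low[3]=?,low[4]=4,low[5]=1,low[6]=?); scc=(scc[0]=0,scc[1]=3,scc[2]=2,scc[3]=?,scc[4]=1,scc[5]=3,scc[6]=?)
step 6: low=(low[0]=0,low[1]=1,low[2]=3,low[3]=5,low[4]=4,low[5]=1,low[6]=?); scc=(scc[0]=0,scc[1]=3,scc[2]=2,scc[3]=4,scc[4]=1,scc[5]=3,scc[6]=?)
step 7: low=(low[0]=0,low[1]=1,low[2]=3,low[3]=5,low[4]=4,low[5]=1,low[6]=6); scc=(scc[0]=0,scc[1]=3,scc[2]=2,scc[3]=4,scc[4]=1,scc[5]=3,scc[6]=5)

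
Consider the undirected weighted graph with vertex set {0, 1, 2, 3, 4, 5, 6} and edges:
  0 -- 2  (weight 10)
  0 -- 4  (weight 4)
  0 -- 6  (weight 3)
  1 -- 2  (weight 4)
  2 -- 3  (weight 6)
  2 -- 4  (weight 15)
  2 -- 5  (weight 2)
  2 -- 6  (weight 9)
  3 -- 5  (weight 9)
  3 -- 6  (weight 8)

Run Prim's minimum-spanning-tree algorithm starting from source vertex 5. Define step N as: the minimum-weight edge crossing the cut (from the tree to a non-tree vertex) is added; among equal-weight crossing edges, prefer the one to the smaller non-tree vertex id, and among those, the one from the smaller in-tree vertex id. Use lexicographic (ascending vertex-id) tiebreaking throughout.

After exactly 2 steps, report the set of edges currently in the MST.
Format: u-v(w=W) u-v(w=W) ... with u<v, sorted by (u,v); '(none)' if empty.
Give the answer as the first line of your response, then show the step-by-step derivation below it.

1-2(w=4) 2-5(w=2)

step 1: add edge 2-5 (w=2); MST = {2-5(w=2)}
step 2: add edge 1-2 (w=4); MST = {1-2(w=4) 2-5(w=2)}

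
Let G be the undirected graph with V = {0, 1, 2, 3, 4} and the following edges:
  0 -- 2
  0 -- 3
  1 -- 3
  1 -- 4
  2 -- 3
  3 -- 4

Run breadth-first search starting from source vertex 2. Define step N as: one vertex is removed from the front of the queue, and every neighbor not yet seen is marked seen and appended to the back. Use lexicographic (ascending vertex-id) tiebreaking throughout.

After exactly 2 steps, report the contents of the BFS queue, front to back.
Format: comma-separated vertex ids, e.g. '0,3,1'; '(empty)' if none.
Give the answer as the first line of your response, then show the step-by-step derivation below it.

3

step 1: dequeue 2; queue=[0,3]; order=2
step 2: dequeue 0; queue=[3]; order=2,0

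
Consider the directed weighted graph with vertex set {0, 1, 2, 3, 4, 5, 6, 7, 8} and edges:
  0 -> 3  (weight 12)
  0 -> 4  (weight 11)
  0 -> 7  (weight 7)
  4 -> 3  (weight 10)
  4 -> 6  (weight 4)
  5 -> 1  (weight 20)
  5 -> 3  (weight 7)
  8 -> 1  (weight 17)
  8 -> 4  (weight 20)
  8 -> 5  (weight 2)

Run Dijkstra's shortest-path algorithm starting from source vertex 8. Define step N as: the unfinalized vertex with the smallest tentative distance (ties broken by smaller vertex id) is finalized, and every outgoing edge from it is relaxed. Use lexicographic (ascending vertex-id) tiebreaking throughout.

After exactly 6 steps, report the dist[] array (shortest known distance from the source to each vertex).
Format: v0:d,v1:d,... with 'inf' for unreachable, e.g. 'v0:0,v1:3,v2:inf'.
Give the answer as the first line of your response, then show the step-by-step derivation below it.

v0:inf,v1:17,v2:inf,v3:9,v4:20,v5:2,v6:24,v7:inf,v8:0

step 1: dist = v0:inf,v1:17,v2:inf,v3:inf,v4:20,v5:2,v6:inf,v7:inf,v8:0
step 2: dist = v0:inf,v1:17,v2:inf,v3:9,v4:20,v5:2,v6:inf,v7:inf,v8:0
step 3: dist = v0:inf,v1:17,v2:inf,v3:9,v4:20,v5:2,v6:inf,v7:inf,v8:0
step 4: dist = v0:inf,v1:17,v2:inf,v3:9,v4:20,v5:2,v6:inf,v7:inf,v8:0
step 5: dist = v0:inf,v1:17,v2:inf,v3:9,v4:20,v5:2,v6:24,v7:inf,v8:0
step 6: dist = v0:inf,v1:17,v2:inf,v3:9,v4:20,v5:2,v6:24,v7:inf,v8:0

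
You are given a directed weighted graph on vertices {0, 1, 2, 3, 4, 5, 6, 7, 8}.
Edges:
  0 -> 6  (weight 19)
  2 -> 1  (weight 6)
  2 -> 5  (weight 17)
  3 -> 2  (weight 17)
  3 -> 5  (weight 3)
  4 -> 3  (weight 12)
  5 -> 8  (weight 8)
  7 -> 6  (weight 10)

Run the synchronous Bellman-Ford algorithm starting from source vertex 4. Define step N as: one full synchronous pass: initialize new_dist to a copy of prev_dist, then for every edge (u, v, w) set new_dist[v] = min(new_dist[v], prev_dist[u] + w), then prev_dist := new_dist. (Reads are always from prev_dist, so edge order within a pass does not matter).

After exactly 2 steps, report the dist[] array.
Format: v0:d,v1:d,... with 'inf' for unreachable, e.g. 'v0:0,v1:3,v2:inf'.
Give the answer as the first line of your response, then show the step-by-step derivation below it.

v0:inf,v1:inf,v2:29,v3:12,v4:0,v5:15,v6:inf,v7:inf,v8:inf

step 1: dist = v0:inf,v1:inf,v2:inf,v3:12,v4:0,v5:inf,v6:inf,v7:inf,v8:inf
step 2: dist = v0:inf,v1:inf,v2:29,v3:12,v4:0,v5:15,v6:inf,v7:inf,v8:inf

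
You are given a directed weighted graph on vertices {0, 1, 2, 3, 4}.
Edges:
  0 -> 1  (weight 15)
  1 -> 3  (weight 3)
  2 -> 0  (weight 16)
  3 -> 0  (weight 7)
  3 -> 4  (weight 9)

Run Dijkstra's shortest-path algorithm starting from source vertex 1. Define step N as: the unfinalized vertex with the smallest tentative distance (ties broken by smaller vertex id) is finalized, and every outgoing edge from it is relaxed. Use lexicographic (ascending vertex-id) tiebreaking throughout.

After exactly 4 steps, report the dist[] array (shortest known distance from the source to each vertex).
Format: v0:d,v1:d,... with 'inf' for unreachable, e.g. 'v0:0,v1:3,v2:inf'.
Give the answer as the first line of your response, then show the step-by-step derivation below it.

v0:10,v1:0,v2:inf,v3:3,v4:12

step 1: dist = v0:inf,v1:0,v2:inf,v3:3,v4:inf
step 2: dist = v0:10,v1:0,v2:inf,v3:3,v4:12
step 3: dist = v0:10,v1:0,v2:inf,v3:3,v4:12
step 4: dist = v0:10,v1:0,v2:inf,v3:3,v4:12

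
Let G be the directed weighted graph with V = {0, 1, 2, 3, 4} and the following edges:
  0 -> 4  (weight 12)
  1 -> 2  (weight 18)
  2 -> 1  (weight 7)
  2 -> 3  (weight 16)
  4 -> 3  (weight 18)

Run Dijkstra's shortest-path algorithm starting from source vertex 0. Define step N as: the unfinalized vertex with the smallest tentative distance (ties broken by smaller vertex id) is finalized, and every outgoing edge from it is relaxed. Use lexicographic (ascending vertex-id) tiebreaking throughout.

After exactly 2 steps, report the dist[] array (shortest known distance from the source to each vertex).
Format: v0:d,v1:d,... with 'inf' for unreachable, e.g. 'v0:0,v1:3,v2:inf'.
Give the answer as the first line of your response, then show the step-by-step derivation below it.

v0:0,v1:inf,v2:inf,v3:30,v4:12

step 1: dist = v0:0,v1:inf,v2:inf,v3:inf,v4:12
step 2: dist = v0:0,v1:inf,v2:inf,v3:30,v4:12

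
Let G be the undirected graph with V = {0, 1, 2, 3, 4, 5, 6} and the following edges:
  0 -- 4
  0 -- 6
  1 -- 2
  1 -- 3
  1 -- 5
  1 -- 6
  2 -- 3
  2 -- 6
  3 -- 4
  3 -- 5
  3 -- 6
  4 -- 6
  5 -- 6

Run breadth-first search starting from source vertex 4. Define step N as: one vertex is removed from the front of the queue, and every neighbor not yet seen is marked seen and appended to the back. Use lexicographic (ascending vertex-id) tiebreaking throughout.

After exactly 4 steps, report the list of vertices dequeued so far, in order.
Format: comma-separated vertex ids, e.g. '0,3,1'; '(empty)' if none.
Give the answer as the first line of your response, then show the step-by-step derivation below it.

4,0,3,6

step 1: dequeue 4; queue=[0,3,6]; order=4
step 2: dequeue 0; queue=[3,6]; order=4,0
step 3: dequeue 3; queue=[6,1,2,5]; order=4,0,3
step 4: dequeue 6; queue=[1,2,5]; order=4,0,3,6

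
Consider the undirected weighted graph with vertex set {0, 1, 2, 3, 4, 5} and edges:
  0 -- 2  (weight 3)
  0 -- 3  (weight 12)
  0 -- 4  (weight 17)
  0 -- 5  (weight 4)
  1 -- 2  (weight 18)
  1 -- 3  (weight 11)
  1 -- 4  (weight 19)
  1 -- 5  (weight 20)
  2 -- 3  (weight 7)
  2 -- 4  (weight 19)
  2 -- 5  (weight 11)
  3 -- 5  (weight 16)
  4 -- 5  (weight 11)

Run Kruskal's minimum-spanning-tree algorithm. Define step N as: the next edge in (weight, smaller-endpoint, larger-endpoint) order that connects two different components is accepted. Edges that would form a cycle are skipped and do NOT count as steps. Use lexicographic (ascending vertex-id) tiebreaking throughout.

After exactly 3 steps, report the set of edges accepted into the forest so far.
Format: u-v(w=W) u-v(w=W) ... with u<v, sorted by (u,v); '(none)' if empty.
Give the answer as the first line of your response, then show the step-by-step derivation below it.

0-2(w=3) 0-5(w=4) 2-3(w=7)

step 1: add edge 0-2 (w=3); MST = {0-2(w=3)}
step 2: add edge 0-5 (w=4); MST = {0-2(w=3) 0-5(w=4)}
step 3: add edge 2-3 (w=7); MST = {0-2(w=3) 0-5(w=4) 2-3(w=7)}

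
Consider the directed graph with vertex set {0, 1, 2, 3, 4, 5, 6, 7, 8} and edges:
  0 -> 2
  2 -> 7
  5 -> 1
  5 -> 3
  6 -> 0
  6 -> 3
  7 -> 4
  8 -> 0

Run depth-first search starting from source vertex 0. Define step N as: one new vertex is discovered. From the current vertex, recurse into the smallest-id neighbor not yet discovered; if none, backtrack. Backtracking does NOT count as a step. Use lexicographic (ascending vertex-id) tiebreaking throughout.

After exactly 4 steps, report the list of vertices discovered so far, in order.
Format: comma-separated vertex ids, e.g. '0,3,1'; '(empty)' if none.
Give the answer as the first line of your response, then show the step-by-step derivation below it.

0,2,7,4

step 1: discover 0; path=0; order=0
step 2: discover 2; path=0>2; order=0,2
step 3: discover 7; path=0>2>7; order=0,2,7
step 4: discover 4; path=0>2>7>4; order=0,2,7,4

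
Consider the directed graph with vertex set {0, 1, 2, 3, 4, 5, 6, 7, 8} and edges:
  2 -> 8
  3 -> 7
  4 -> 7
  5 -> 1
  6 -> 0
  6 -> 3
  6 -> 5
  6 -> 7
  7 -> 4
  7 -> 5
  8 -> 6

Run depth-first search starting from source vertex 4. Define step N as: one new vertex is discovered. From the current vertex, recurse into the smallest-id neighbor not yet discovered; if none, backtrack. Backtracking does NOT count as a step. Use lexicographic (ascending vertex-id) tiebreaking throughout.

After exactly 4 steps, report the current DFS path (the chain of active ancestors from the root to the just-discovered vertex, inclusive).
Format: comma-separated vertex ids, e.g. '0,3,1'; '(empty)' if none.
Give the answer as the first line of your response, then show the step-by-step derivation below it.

4,7,5,1

step 1: discover 4; path=4; order=4
step 2: discover 7; path=4>7; order=4,7
step 3: discover 5; path=4>7>5; order=4,7,5
step 4: discover 1; path=4>7>5>1; order=4,7,5,1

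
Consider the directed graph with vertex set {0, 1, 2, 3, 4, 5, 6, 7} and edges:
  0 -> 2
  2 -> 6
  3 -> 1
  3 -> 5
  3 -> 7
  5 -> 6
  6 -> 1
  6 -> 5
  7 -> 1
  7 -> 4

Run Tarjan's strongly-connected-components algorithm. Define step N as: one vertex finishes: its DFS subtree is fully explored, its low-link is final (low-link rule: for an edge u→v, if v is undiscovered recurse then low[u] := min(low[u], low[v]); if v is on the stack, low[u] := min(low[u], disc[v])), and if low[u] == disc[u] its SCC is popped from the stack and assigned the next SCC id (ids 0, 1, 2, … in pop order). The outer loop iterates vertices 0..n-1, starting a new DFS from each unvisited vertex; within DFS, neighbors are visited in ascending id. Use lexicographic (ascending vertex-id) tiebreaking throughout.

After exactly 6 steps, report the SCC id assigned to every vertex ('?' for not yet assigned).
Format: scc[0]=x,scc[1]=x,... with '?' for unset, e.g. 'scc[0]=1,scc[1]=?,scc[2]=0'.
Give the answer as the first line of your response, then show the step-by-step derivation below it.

scc[0]=3,scc[1]=0,scc[2]=2,scc[3]=?,scc[4]=4,scc[5]=1,scc[6]=1,scc[7]=?

step 1: low=(low[0]=0,low[1]=3,low[2]=1,low[3]=?,low[4]=?,low[5]=?,low[6]=2,low[7]=?); scc=(scc[0]=?,scc[1]=0,scc[2]=?,scc[3]=?,scc[4]=?,scc[5]=?,scc[6]=?,scc[7]=?)
step 2: low=(low[0]=0,low[1]=3,low[2]=1,low[3]=?,low[4]=?,low[5]=2,low[6]=2,low[7]=?); scc=(scc[0]=?,scc[1]=0,scc[2]=?,scc[3]=?,scc[4]=?,scc[5]=?,scc[6]=?,scc[7]=?)
step 3: low=(low[0]=0,low[1]=3,low[2]=1,low[3]=?,low[4]=?,low[5]=2,low[6]=2,low[7]=?); scc=(scc[0]=?,scc[1]=0,scc[2]=?,scc[3]=?,scc[4]=?,scc[5]=1,scc[6]=1,scc[7]=?)
step 4: low=(low[0]=0,low[1]=3,low[2]=1,low[3]=?,low[4]=?,low[5]=2,low[6]=2,low[7]=?); scc=(scc[0]=?,scc[1]=0,scc[2]=2,scc[3]=?,scc[4]=?,scc[5]=1,scc[6]=1,scc[7]=?)
step 5: low=(low[0]=0,low[1]=3,low[2]=1,low[3]=?,low[4]=?,low[5]=2,low[6]=2,low[7]=?); scc=(scc[0]=3,scc[1]=0,scc[2]=2,scc[3]=?,scc[4]=?,scc[5]=1,scc[6]=1,scc[7]=?)
step 6: low=(low[0]=0,low[1]=3,low[2]=1,low[3]=5,low[4]=7,low[5]=2,low[6]=2,low[7]=6); scc=(scc[0]=3,scc[1]=0,scc[2]=2,scc[3]=?,scc[4]=4,scc[5]=1,scc[6]=1,scc[7]=?)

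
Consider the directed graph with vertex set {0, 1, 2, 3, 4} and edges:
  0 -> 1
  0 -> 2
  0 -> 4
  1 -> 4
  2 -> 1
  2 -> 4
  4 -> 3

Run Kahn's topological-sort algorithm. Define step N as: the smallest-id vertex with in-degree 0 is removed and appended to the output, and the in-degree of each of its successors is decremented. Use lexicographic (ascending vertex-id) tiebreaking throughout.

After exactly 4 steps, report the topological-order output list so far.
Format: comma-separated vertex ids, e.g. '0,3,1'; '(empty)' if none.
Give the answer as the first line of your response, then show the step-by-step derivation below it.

0,2,1,4

step 1: output 0; order=[0]; indeg=(0,1,0,1,2)
step 2: output 2; order=[0,2]; indeg=(0,0,0,1,1)
step 3: output 1; order=[0,2,1]; indeg=(0,0,0,1,0)
step 4: output 4; order=[0,2,1,4]; indeg=(0,0,0,0,0)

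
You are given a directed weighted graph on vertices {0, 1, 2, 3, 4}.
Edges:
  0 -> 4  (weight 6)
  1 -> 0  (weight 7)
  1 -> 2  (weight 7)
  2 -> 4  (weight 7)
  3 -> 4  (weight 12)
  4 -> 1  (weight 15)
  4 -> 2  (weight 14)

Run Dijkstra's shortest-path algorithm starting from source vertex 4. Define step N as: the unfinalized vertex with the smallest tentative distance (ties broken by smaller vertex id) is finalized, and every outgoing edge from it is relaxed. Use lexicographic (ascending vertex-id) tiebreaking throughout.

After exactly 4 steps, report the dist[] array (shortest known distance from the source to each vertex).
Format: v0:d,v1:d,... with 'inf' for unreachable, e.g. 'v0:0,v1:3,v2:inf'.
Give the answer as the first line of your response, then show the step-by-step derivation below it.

v0:22,v1:15,v2:14,v3:inf,v4:0

step 1: dist = v0:inf,v1:15,v2:14,v3:inf,v4:0
step 2: dist = v0:inf,v1:15,v2:14,v3:inf,v4:0
step 3: dist = v0:22,v1:15,v2:14,v3:inf,v4:0
step 4: dist = v0:22,v1:15,v2:14,v3:inf,v4:0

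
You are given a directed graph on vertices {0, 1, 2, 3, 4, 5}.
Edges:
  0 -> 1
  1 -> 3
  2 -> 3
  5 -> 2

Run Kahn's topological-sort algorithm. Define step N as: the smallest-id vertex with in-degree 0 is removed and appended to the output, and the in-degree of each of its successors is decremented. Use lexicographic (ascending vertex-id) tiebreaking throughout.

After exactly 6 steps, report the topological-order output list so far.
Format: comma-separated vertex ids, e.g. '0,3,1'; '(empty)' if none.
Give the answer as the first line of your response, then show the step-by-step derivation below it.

0,1,4,5,2,3

step 1: output 0; order=[0]; indeg=(0,0,1,2,0,0)
step 2: output 1; order=[0,1]; indeg=(0,0,1,1,0,0)
step 3: output 4; order=[0,1,4]; indeg=(0,0,1,1,0,0)
step 4: output 5; order=[0,1,4,5]; indeg=(0,0,0,1,0,0)
step 5: output 2; order=[0,1,4,5,2]; indeg=(0,0,0,0,0,0)
step 6: output 3; order=[0,1,4,5,2,3]; indeg=(0,0,0,0,0,0)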